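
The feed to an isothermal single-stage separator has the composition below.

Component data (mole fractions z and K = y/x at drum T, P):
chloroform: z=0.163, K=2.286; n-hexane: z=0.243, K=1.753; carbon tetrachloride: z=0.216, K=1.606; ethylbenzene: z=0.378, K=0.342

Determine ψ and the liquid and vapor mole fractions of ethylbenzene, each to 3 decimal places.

ψ = 0.483, x_ethylbenzene = 0.554, y_ethylbenzene = 0.190

Iterate (Newton) starting at ψ = 0.33:
  ψ = 0.330: g = 0.0851, g' = -0.543 → ψ = 0.487
  ψ = 0.487: g = -0.0019, g' = -0.577 → ψ = 0.483
Converged at ψ = 0.483.
Compositions from xᵢ = zᵢ/(1+ψ(Kᵢ−1)), yᵢ = Kᵢxᵢ:
  chloroform: x = 0.101, y = 0.230
  n-hexane: x = 0.178, y = 0.312
  carbon tetrachloride: x = 0.167, y = 0.268
  ethylbenzene: x = 0.554, y = 0.190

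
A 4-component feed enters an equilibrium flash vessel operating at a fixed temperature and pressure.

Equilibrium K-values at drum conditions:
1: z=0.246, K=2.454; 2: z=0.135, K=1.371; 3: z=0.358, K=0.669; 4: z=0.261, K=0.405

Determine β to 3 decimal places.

β = 0.243

Rachford–Rice: g(β) = Σ zᵢ(Kᵢ−1)/(1+β(Kᵢ−1)) = 0.
Check two-phase: ΣzᵢKᵢ = 1.134 > 1 and Σzᵢ/Kᵢ = 1.378 > 1, so g(0) = 0.134 > 0 and g(1) = -0.378 < 0.
Newton–Raphson from β = 0.5:
  β = 0.500: g = -0.1137, g' = -0.431 → β = 0.236
  β = 0.236: g = 0.0030, g' = -0.475 → β = 0.243
Converged at β = 0.243.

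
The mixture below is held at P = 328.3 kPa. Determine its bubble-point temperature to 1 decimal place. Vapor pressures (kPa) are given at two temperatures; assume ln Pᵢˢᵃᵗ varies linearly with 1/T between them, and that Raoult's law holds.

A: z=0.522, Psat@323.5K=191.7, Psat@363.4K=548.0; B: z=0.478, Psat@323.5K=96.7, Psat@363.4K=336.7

T = 351.5 K

Bubble-point temperature: ΣzᵢPᵢˢᵃᵗ(T) = P. Interpolate ln Pᵢˢᵃᵗ = aᵢ + bᵢ/T.
  T = 323.5 K: ΣzᵢPᵢˢᵃᵗ = 146.29 kPa
  T = 363.4 K: ΣzᵢPᵢˢᵃᵗ = 447.00 kPa
  T = 343.4 K: ΣzᵢPᵢˢᵃᵗ = 263.49 kPa
  T = 353.4 K: ΣzᵢPᵢˢᵃᵗ = 345.68 kPa
  T = 348.4 K: ΣzᵢPᵢˢᵃᵗ = 302.37 kPa
  T = 350.9 K: ΣzᵢPᵢˢᵃᵗ = 323.45 kPa
  T = 352.1 K: ΣzᵢPᵢˢᵃᵗ = 333.98 kPa
Interpolating between 350.9 K and 352.1 K gives T ≈ 351.5 K.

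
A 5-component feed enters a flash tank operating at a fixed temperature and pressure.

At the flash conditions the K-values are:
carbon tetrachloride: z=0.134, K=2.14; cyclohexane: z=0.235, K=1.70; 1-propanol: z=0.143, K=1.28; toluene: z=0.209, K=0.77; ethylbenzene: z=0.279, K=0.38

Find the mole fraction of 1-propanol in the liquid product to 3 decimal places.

Material balance + equilibrium reduce to Σ zᵢ(Kᵢ−1)/(1+β(Kᵢ−1)) = 0.
g(0) = ΣzᵢKᵢ − 1 = 0.136 and g(1) = 1 − Σzᵢ/Kᵢ = -0.318, so a root lies in (0, 1).
Newton iteration, β⁰ = 0.35:
  β = 0.350: g = 0.0046, g' = -0.361 → β = 0.363
Converged at β = 0.363.
Compositions from xᵢ = zᵢ/(1+β(Kᵢ−1)), yᵢ = Kᵢxᵢ:
  carbon tetrachloride: x = 0.095, y = 0.203
  cyclohexane: x = 0.187, y = 0.319
  1-propanol: x = 0.130, y = 0.166
  toluene: x = 0.228, y = 0.176
  ethylbenzene: x = 0.360, y = 0.137

x_1-propanol = 0.130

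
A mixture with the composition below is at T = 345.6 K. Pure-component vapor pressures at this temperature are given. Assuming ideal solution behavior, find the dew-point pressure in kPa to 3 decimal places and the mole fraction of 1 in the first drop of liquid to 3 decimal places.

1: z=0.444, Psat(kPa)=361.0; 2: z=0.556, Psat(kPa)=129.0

At the dew point ψ → 1, so Σzᵢ/Kᵢ = 1 with Kᵢ = Pᵢˢᵃᵗ/P ⇒ 1/P = Σzᵢ/Pᵢˢᵃᵗ.
1/P = 0.444/361.0 + 0.556/129.0 = 0.005540 ⇒ P = 180.506 kPa
xᵢ = zᵢP/Pᵢˢᵃᵗ ⇒ x_1 = 0.444·180.506/361.0 = 0.222

Pdew = 180.506 kPa, x_1 = 0.222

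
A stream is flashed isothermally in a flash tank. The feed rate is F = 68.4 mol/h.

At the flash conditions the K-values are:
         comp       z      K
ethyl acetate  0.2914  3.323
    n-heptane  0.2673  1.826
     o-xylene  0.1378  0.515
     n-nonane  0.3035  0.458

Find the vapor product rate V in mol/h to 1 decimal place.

Newton iteration, V/F⁰ = 0.5:
  V/F = 0.5000: g = 0.15555, g' = -0.6522 → V/F = 0.7385
  V/F = 0.7385: g = 0.00799, g' = -0.6102 → V/F = 0.7516
Converged at V/F = 0.7516.
Then V = V/F·F = 0.7516·68.4 = 51.4 mol/h and L = F − V = 17.0 mol/h.

V = 51.4 mol/h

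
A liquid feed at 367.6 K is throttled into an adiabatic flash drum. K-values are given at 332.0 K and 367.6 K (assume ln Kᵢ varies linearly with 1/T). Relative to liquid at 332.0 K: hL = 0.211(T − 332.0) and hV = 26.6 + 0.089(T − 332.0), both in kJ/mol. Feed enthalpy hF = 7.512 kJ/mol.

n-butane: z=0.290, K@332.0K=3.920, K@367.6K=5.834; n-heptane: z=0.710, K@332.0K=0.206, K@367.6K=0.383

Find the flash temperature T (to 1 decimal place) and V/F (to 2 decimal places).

T = 344.7 K, V/F = 0.19

Adiabatic flash: solve Rachford–Rice at each trial T, then check hF = ψ·hV(T) + (1−ψ)·hL(T).
  T = 332.0 K: K = (3.920, 0.206), RR gives ψ = 0.122, H_out = 3.248 kJ/mol
  T = 367.6 K: K = (5.834, 0.383), RR gives ψ = 0.323, H_out = 14.704 kJ/mol
  T = 349.8 K: K = (4.831, 0.285), RR gives ψ = 0.220, H_out = 9.141 kJ/mol
  T = 340.9 K: K = (4.364, 0.243), RR gives ψ = 0.172, H_out = 6.273 kJ/mol
  T = 345.4 K: K = (4.597, 0.264), RR gives ψ = 0.197, H_out = 7.738 kJ/mol
  T = 343.1 K: K = (4.477, 0.253), RR gives ψ = 0.184, H_out = 6.993 kJ/mol
Linear interpolation between T = 343.1 (H_out = 6.993) and T = 345.4 (H_out = 7.738) on hF = 7.512 gives T ≈ 344.7 K, at which ψ = 0.19.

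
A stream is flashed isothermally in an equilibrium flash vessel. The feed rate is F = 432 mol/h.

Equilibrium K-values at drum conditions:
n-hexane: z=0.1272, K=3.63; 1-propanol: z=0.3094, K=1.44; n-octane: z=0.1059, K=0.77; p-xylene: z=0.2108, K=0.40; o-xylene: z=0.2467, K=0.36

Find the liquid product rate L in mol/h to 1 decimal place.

L = 349.5 mol/h

Rachford–Rice: g(V/F) = Σ zᵢ(Kᵢ−1)/(1+V/F(Kᵢ−1)) = 0.
Check two-phase: ΣzᵢKᵢ = 1.1619 > 1 and Σzᵢ/Kᵢ = 1.5997 > 1, so g(0) = 0.1619 > 0 and g(1) = -0.5997 < 0.
Newton iteration, V/F⁰ = 0.6:
  V/F = 0.6000: g = -0.24472, g' = -0.6290 → V/F = 0.2109
  V/F = 0.2109: g = -0.01318, g' = -0.6549 → V/F = 0.1908
  V/F = 0.1908: g = 0.00020, g' = -0.6751 → V/F = 0.1911
Converged at V/F = 0.1911.
Then V = V/F·F = 0.1911·432 = 82.5 mol/h and L = F − V = 349.5 mol/h.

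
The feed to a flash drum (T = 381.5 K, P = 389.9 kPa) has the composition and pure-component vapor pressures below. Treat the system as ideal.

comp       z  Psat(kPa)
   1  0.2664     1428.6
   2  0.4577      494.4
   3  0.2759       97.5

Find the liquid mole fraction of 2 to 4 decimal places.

x_2 = 0.3940

Raoult's law: Kᵢ = Pᵢˢᵃᵗ/P = Pᵢˢᵃᵗ/389.9.
  K_1 = 1428.6/389.9 = 3.664016, K_2 = 494.4/389.9 = 1.268017, K_3 = 97.5/389.9 = 0.250064
Rachford–Rice: g(ψ) = Σ zᵢ(Kᵢ−1)/(1+ψ(Kᵢ−1)) = 0.
g(0) = ΣzᵢKᵢ − 1 = 0.6255 and g(1) = 1 − Σzᵢ/Kᵢ = -0.5370, so a root lies in (0, 1).
Iterate (Newton) starting at ψ = 0.47:
  ψ = 0.4700: g = 0.10454, g' = -0.7688 → ψ = 0.6060
  ψ = 0.6060: g = -0.00227, g' = -0.8223 → ψ = 0.6032
Converged at ψ = 0.6032.
Compositions from xᵢ = zᵢ/(1+ψ(Kᵢ−1)), yᵢ = Kᵢxᵢ:
  1: x = 0.1022, y = 0.3744
  2: x = 0.3940, y = 0.4996
  3: x = 0.5038, y = 0.1260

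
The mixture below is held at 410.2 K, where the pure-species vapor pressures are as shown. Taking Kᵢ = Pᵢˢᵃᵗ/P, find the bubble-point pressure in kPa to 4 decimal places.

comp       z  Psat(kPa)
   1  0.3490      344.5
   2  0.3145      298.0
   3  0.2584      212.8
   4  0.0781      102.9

Pbub = 276.9755 kPa

At the bubble point ψ → 0, so ΣzᵢKᵢ = 1 with Kᵢ = Pᵢˢᵃᵗ/P ⇒ P = ΣzᵢPᵢˢᵃᵗ.
P = 0.3490·344.5 + 0.3145·298.0 + 0.2584·212.8 + 0.0781·102.9 = 276.9755 kPa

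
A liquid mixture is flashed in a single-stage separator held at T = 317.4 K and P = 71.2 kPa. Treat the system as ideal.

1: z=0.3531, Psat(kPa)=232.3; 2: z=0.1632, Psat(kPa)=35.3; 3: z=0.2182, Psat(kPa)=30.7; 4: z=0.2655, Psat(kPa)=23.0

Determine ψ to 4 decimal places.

ψ = 0.3038

Raoult's law: Kᵢ = Pᵢˢᵃᵗ/P = Pᵢˢᵃᵗ/71.2.
  K_1 = 232.3/71.2 = 3.262640, K_2 = 35.3/71.2 = 0.495787, K_3 = 30.7/71.2 = 0.431180, K_4 = 23.0/71.2 = 0.323034
Let ψ = V/F and solve Σ zᵢ(Kᵢ−1)/(1+ψ(Kᵢ−1)) = 0.
g(0) = ΣzᵢKᵢ − 1 = 0.4128 and g(1) = 1 − Σzᵢ/Kᵢ = -0.7653, so a root lies in (0, 1).
Iterate (Newton) starting at ψ = 0.34:
  ψ = 0.3400: g = -0.03511, g' = -0.9517 → ψ = 0.3031
  ψ = 0.3031: g = 0.00067, g' = -0.9896 → ψ = 0.3038
Converged at ψ = 0.3038.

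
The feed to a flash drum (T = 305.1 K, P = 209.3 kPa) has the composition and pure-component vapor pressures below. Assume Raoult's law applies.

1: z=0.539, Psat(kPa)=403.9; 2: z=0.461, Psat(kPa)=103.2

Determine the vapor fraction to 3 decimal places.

Raoult's law: Kᵢ = Pᵢˢᵃᵗ/P = Pᵢˢᵃᵗ/209.3.
  K_1 = 403.9/209.3 = 1.92977, K_2 = 103.2/209.3 = 0.49307
Let ψ = V/F and solve Σ zᵢ(Kᵢ−1)/(1+ψ(Kᵢ−1)) = 0.
g(0) = ΣzᵢKᵢ − 1 = 0.267 and g(1) = 1 − Σzᵢ/Kᵢ = -0.214, so a root lies in (0, 1).
Newton iteration, ψ⁰ = 0.33:
  ψ = 0.330: g = 0.1028, g' = -0.444 → ψ = 0.562
  ψ = 0.562: g = 0.0024, g' = -0.433 → ψ = 0.567
Converged at ψ = 0.567.

ψ = 0.567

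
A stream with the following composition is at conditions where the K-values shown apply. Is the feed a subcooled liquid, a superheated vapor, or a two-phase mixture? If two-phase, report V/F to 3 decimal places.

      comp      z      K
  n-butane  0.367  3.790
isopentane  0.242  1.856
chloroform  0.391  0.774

ΣzᵢKᵢ = 2.143; Σzᵢ/Kᵢ = 0.732.
Since Σzᵢ/Kᵢ < 1 the mixture is above its dew point — single vapor phase.

superheated vapor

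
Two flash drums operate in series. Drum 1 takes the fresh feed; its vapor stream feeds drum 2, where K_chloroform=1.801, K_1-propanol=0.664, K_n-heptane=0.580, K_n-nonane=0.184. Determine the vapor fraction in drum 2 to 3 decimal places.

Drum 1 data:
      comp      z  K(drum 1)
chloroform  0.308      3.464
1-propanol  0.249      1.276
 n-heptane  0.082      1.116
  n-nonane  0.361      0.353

V/F (drum 2) = 0.116

Drum 1:
Rachford–Rice: g(ψ₁) = Σ zᵢ(Kᵢ−1)/(1+ψ₁(Kᵢ−1)) = 0.
Feasibility: ΣzᵢKᵢ = 1.604, Σzᵢ/Kᵢ = 1.380 — both > 1, two phases present.
Newton–Raphson from ψ₁ = 0.5:
  ψ₁ = 0.500: g = 0.0641, g' = -0.721 → ψ₁ = 0.589
Converged at ψ₁ = 0.589.
Drum-1 compositions:
  chloroform: x = 0.126, y = 0.435
  1-propanol: x = 0.214, y = 0.273
  n-heptane: x = 0.077, y = 0.086
  n-nonane: x = 0.583, y = 0.206
Drum-2 feed = drum-1 vapor: z₂ = (0.4351, 0.2733, 0.0857, 0.2060).
Drum 2:
Material balance + equilibrium reduce to Σ zᵢ(Kᵢ−1)/(1+ψ₂(Kᵢ−1)) = 0.
Check two-phase: ΣzᵢKᵢ = 1.053 > 1 and Σzᵢ/Kᵢ = 1.920 > 1, so g(0) = 0.053 > 0 and g(1) = -0.920 < 0.
Newton–Raphson from ψ₂ = 0.63:
  ψ₂ = 0.630: g = -0.2796, g' = -0.782 → ψ₂ = 0.272
  ψ₂ = 0.272: g = -0.0716, g' = -0.471 → ψ₂ = 0.120
  ψ₂ = 0.120: g = -0.0021, g' = -0.451 → ψ₂ = 0.116
Converged at ψ₂ = 0.116.
  chloroform: x = 0.398, y = 0.717
  1-propanol: x = 0.284, y = 0.189
  n-heptane: x = 0.090, y = 0.052
  n-nonane: x = 0.227, y = 0.042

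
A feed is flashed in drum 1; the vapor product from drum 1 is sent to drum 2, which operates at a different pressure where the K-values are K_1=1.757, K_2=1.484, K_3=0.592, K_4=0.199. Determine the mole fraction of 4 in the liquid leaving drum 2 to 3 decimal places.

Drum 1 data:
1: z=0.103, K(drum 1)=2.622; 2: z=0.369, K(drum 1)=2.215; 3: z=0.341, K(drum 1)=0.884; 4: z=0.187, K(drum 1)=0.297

x_4 (drum 2) = 0.144

Drum 1:
Material balance + equilibrium reduce to Σ zᵢ(Kᵢ−1)/(1+ψ₁(Kᵢ−1)) = 0.
Feasibility: ΣzᵢKᵢ = 1.444, Σzᵢ/Kᵢ = 1.221 — both > 1, two phases present.
Newton–Raphson from ψ₁ = 0.45:
  ψ₁ = 0.450: g = 0.1524, g' = -0.521 → ψ₁ = 0.742
  ψ₁ = 0.742: g = -0.0068, g' = -0.616 → ψ₁ = 0.731
Converged at ψ₁ = 0.731.
Drum-1 compositions:
  1: x = 0.047, y = 0.124
  2: x = 0.195, y = 0.433
  3: x = 0.373, y = 0.329
  4: x = 0.385, y = 0.114
Drum-2 feed = drum-1 vapor: z₂ = (0.1235, 0.4328, 0.3294, 0.1143).
Drum 2:
Material balance + equilibrium reduce to Σ zᵢ(Kᵢ−1)/(1+ψ₂(Kᵢ−1)) = 0.
g(0) = ΣzᵢKᵢ − 1 = 0.077 and g(1) = 1 − Σzᵢ/Kᵢ = -0.493, so a root lies in (0, 1).
Newton–Raphson from ψ₂ = 0.5:
  ψ₂ = 0.500: g = -0.0851, g' = -0.394 → ψ₂ = 0.284
  ψ₂ = 0.284: g = -0.0094, g' = -0.319 → ψ₂ = 0.254
Converged at ψ₂ = 0.254.
  1: x = 0.104, y = 0.182
  2: x = 0.385, y = 0.572
  3: x = 0.368, y = 0.218
  4: x = 0.144, y = 0.029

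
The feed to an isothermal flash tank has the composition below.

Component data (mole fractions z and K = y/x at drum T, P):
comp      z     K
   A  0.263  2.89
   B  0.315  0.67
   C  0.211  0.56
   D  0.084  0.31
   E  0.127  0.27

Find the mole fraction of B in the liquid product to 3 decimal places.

x_B = 0.333

Let ψ = V/F and solve Σ zᵢ(Kᵢ−1)/(1+ψ(Kᵢ−1)) = 0.
g(0) = ΣzᵢKᵢ − 1 = 0.150 and g(1) = 1 − Σzᵢ/Kᵢ = -0.679, so a root lies in (0, 1).
Newton–Raphson from ψ = 0.34:
  ψ = 0.340: g = -0.1227, g' = -0.636 → ψ = 0.147
  ψ = 0.147: g = 0.0120, g' = -0.794 → ψ = 0.162
Converged at ψ = 0.162.
Compositions from xᵢ = zᵢ/(1+ψ(Kᵢ−1)), yᵢ = Kᵢxᵢ:
  A: x = 0.201, y = 0.582
  B: x = 0.333, y = 0.223
  C: x = 0.227, y = 0.127
  D: x = 0.095, y = 0.029
  E: x = 0.144, y = 0.039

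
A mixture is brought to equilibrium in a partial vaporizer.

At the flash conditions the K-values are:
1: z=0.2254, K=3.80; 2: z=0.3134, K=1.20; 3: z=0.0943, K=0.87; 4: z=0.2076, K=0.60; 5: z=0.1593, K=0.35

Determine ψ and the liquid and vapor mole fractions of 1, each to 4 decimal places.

ψ = 0.5983, x_1 = 0.0843, y_1 = 0.3202

Material balance + equilibrium reduce to Σ zᵢ(Kᵢ−1)/(1+ψ(Kᵢ−1)) = 0.
Feasibility: ΣzᵢKᵢ = 1.4950, Σzᵢ/Kᵢ = 1.2300 — both > 1, two phases present.
Iterate (Newton) starting at ψ = 0.5:
  ψ = 0.5000: g = 0.04964, g' = -0.5186 → ψ = 0.5957
  ψ = 0.5957: g = 0.00128, g' = -0.4966 → ψ = 0.5983
Converged at ψ = 0.5983.
Compositions from xᵢ = zᵢ/(1+ψ(Kᵢ−1)), yᵢ = Kᵢxᵢ:
  1: x = 0.0843, y = 0.3202
  2: x = 0.2799, y = 0.3359
  3: x = 0.1023, y = 0.0890
  4: x = 0.2729, y = 0.1637
  5: x = 0.2607, y = 0.0912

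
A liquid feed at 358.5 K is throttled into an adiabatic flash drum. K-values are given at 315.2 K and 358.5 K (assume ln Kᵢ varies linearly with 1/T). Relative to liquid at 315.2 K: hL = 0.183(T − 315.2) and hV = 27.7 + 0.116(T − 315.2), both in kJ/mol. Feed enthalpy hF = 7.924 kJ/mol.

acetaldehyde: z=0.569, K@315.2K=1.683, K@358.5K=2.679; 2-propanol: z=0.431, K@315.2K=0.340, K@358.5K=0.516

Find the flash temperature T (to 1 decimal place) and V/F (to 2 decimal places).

T = 317.1 K, V/F = 0.27

Adiabatic flash: solve Rachford–Rice at each trial T, then check hF = ψ·hV(T) + (1−ψ)·hL(T).
  T = 315.2 K: K = (1.683, 0.340), RR gives ψ = 0.231, H_out = 6.401 kJ/mol
  T = 358.5 K: K = (2.679, 0.516), RR gives ψ = 0.919, H_out = 30.712 kJ/mol
  T = 336.9 K: K = (2.156, 0.425), RR gives ψ = 0.616, H_out = 20.149 kJ/mol
  T = 326.0 K: K = (1.912, 0.381), RR gives ψ = 0.447, H_out = 14.032 kJ/mol
  T = 320.6 K: K = (1.796, 0.360), RR gives ψ = 0.348, H_out = 10.500 kJ/mol
  T = 317.9 K: K = (1.739, 0.350), RR gives ψ = 0.292, H_out = 8.537 kJ/mol
  T = 316.5 K: K = (1.710, 0.345), RR gives ψ = 0.261, H_out = 7.454 kJ/mol
Linear interpolation between T = 316.5 (H_out = 7.454) and T = 317.9 (H_out = 8.537) on hF = 7.924 gives T ≈ 317.1 K, at which ψ = 0.27.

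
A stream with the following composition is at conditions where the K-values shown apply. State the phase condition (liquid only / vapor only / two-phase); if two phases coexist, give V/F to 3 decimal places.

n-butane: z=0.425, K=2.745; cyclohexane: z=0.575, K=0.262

two-phase, V/F = 0.246

ΣzᵢKᵢ = 1.317; Σzᵢ/Kᵢ = 2.349.
Both exceed 1, so a two-phase solution exists.
Rachford–Rice: g(ψ) = Σ zᵢ(Kᵢ−1)/(1+ψ(Kᵢ−1)) = 0.
Binary case is linear: z₁(K₁−1)(1+ψ(K₂−1)) + z₂(K₂−1)(1+ψ(K₁−1)) = 0
⇒ ψ = [z₁(K₁−1)+z₂(K₂−1)] / [−(K₁−1)(K₂−1)] = 0.3173/1.2878 = 0.246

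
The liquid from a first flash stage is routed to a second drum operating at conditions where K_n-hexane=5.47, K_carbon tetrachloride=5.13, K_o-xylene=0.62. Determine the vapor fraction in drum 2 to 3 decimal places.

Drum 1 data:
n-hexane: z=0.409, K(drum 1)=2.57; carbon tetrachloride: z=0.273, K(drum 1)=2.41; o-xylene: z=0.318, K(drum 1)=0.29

Drum 1:
Newton iteration, ψ₁⁰ = 0.66:
  ψ₁ = 0.660: g = 0.0899, g' = -0.956 → ψ₁ = 0.754
  ψ₁ = 0.754: g = -0.0052, g' = -1.081 → ψ₁ = 0.749
Converged at ψ₁ = 0.749.
Drum-1 compositions:
  n-hexane: x = 0.188, y = 0.483
  carbon tetrachloride: x = 0.133, y = 0.320
  o-xylene: x = 0.679, y = 0.197
Drum-2 feed = drum-1 liquid: z₂ = (0.1880, 0.1328, 0.6793).
Drum 2:
Rachford–Rice: g(ψ₂) = Σ zᵢ(Kᵢ−1)/(1+ψ₂(Kᵢ−1)) = 0.
Check two-phase: ΣzᵢKᵢ = 2.130 > 1 and Σzᵢ/Kᵢ = 1.156 > 1, so g(0) = 1.130 > 0 and g(1) = -0.156 < 0.
Newton–Raphson from ψ₂ = 0.5:
  ψ₂ = 0.500: g = 0.1199, g' = -0.749 → ψ₂ = 0.660
  ψ₂ = 0.660: g = 0.0153, g' = -0.579 → ψ₂ = 0.686
  ψ₂ = 0.686: g = 0.0002, g' = -0.560 → ψ₂ = 0.687
Converged at ψ₂ = 0.687.
  n-hexane: x = 0.046, y = 0.253
  carbon tetrachloride: x = 0.035, y = 0.178
  o-xylene: x = 0.919, y = 0.570

V/F (drum 2) = 0.687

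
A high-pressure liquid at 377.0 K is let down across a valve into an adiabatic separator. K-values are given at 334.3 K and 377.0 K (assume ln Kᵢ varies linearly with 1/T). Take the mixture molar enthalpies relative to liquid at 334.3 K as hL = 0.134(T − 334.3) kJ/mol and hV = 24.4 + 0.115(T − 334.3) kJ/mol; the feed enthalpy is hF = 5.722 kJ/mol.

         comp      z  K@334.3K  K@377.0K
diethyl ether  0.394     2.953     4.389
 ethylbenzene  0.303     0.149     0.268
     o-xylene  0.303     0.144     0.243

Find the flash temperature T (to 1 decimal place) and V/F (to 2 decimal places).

T = 341.8 K, V/F = 0.19

Adiabatic flash: solve Rachford–Rice at each trial T, then check hF = ψ·hV(T) + (1−ψ)·hL(T).
  T = 334.3 K: K = (2.953, 0.149, 0.144), RR gives ψ = 0.151, H_out = 3.693 kJ/mol
  T = 377.0 K: K = (4.389, 0.268, 0.243), RR gives ψ = 0.350, H_out = 13.986 kJ/mol
  T = 355.6 K: K = (3.641, 0.203, 0.190), RR gives ψ = 0.261, H_out = 9.116 kJ/mol
  T = 345.0 K: K = (3.291, 0.175, 0.166), RR gives ψ = 0.211, H_out = 6.529 kJ/mol
  T = 339.6 K: K = (3.119, 0.162, 0.155), RR gives ψ = 0.182, H_out = 5.133 kJ/mol
  T = 342.3 K: K = (3.205, 0.168, 0.160), RR gives ψ = 0.197, H_out = 5.839 kJ/mol
  T = 341.0 K: K = (3.163, 0.165, 0.158), RR gives ψ = 0.190, H_out = 5.501 kJ/mol
  T = 341.6 K: K = (3.182, 0.166, 0.159), RR gives ψ = 0.193, H_out = 5.657 kJ/mol
  T = 342.0 K: K = (3.195, 0.167, 0.160), RR gives ψ = 0.195, H_out = 5.761 kJ/mol
  T = 341.8 K: K = (3.189, 0.167, 0.159), RR gives ψ = 0.194, H_out = 5.709 kJ/mol
  T = 341.9 K: K = (3.192, 0.167, 0.160), RR gives ψ = 0.194, H_out = 5.735 kJ/mol
Continuing to bisect between 341.8 K and 341.9 K converges to T = 341.8 K, at which ψ = 0.19.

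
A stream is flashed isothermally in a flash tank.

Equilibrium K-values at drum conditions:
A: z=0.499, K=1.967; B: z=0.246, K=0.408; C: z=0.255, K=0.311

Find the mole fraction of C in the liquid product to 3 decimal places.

Material balance + equilibrium reduce to Σ zᵢ(Kᵢ−1)/(1+ψ(Kᵢ−1)) = 0.
g(0) = ΣzᵢKᵢ − 1 = 0.161 and g(1) = 1 − Σzᵢ/Kᵢ = -0.677, so a root lies in (0, 1).
Iterate (Newton) starting at ψ = 0.5:
  ψ = 0.500: g = -0.1496, g' = -0.668 → ψ = 0.276
  ψ = 0.276: g = -0.0101, g' = -0.598 → ψ = 0.259
Converged at ψ = 0.259.
Compositions from xᵢ = zᵢ/(1+ψ(Kᵢ−1)), yᵢ = Kᵢxᵢ:
  A: x = 0.399, y = 0.785
  B: x = 0.291, y = 0.119
  C: x = 0.310, y = 0.097

x_C = 0.310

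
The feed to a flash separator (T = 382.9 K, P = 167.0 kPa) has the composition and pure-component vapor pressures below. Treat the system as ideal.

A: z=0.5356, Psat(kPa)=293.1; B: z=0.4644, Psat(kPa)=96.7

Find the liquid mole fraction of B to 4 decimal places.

x_B = 0.6421

Raoult's law: Kᵢ = Pᵢˢᵃᵗ/P = Pᵢˢᵃᵗ/167.0.
  K_A = 293.1/167.0 = 1.755090, K_B = 96.7/167.0 = 0.579042
Let ψ = V/F and solve Σ zᵢ(Kᵢ−1)/(1+ψ(Kᵢ−1)) = 0.
Check two-phase: ΣzᵢKᵢ = 1.2089 > 1 and Σzᵢ/Kᵢ = 1.1072 > 1, so g(0) = 0.2089 > 0 and g(1) = -0.1072 < 0.
Newton iteration, ψ⁰ = 0.5:
  ψ = 0.5000: g = 0.04598, g' = -0.2929 → ψ = 0.6569
  ψ = 0.6569: g = 0.00011, g' = -0.2937 → ψ = 0.6573
Converged at ψ = 0.6573.
Compositions from xᵢ = zᵢ/(1+ψ(Kᵢ−1)), yᵢ = Kᵢxᵢ:
  A: x = 0.3579, y = 0.6282
  B: x = 0.6421, y = 0.3718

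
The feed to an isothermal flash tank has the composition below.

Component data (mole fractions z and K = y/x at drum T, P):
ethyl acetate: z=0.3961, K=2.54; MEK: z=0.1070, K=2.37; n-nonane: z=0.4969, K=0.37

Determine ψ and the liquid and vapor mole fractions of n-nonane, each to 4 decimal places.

Material balance + equilibrium reduce to Σ zᵢ(Kᵢ−1)/(1+ψ(Kᵢ−1)) = 0.
Feasibility: ΣzᵢKᵢ = 1.4435, Σzᵢ/Kᵢ = 1.5441 — both > 1, two phases present.
Newton–Raphson from ψ = 0.57:
  ψ = 0.5700: g = -0.08129, g' = -0.8099 → ψ = 0.4696
  ψ = 0.4696: g = -0.00140, g' = -0.7885 → ψ = 0.4679
Converged at ψ = 0.4679.
Compositions from xᵢ = zᵢ/(1+ψ(Kᵢ−1)), yᵢ = Kᵢxᵢ:
  ethyl acetate: x = 0.2302, y = 0.5848
  MEK: x = 0.0652, y = 0.1545
  n-nonane: x = 0.7046, y = 0.2607

ψ = 0.4679, x_n-nonane = 0.7046, y_n-nonane = 0.2607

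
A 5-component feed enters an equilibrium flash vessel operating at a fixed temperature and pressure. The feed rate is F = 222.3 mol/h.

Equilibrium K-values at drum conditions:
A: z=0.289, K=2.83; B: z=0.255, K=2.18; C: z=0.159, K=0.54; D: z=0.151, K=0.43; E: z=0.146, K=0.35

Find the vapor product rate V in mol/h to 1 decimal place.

Let β = V/F and solve Σ zᵢ(Kᵢ−1)/(1+β(Kᵢ−1)) = 0.
g(0) = ΣzᵢKᵢ − 1 = 0.576 and g(1) = 1 − Σzᵢ/Kᵢ = -0.282, so a root lies in (0, 1).
Iterate (Newton) starting at β = 0.41:
  β = 0.410: g = 0.1731, g' = -0.726 → β = 0.648
  β = 0.648: g = 0.0076, g' = -0.692 → β = 0.659
Converged at β = 0.659.
Then V = β·F = 0.6593·222.3 = 146.6 mol/h and L = F − V = 75.7 mol/h.

V = 146.6 mol/h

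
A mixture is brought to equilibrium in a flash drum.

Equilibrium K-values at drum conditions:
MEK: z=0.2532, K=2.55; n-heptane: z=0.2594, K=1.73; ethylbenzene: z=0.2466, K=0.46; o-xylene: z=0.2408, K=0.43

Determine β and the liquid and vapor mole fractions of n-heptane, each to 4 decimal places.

β = 0.4738, x_n-heptane = 0.1927, y_n-heptane = 0.3334

Let β = V/F and solve Σ zᵢ(Kᵢ−1)/(1+β(Kᵢ−1)) = 0.
Check two-phase: ΣzᵢKᵢ = 1.3114 > 1 and Σzᵢ/Kᵢ = 1.3453 > 1, so g(0) = 0.3114 > 0 and g(1) = -0.3453 < 0.
Newton–Raphson from β = 0.5:
  β = 0.5000: g = -0.01455, g' = -0.5552 → β = 0.4738
Converged at β = 0.4738.
Compositions from xᵢ = zᵢ/(1+β(Kᵢ−1)), yᵢ = Kᵢxᵢ:
  MEK: x = 0.1460, y = 0.3723
  n-heptane: x = 0.1927, y = 0.3334
  ethylbenzene: x = 0.3314, y = 0.1524
  o-xylene: x = 0.3299, y = 0.1419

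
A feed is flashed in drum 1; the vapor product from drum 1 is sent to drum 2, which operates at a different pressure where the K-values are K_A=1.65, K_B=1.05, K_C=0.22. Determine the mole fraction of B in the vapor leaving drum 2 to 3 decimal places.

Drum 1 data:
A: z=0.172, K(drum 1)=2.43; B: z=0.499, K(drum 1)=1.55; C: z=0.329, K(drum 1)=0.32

y_B (drum 2) = 0.620

Drum 1:
Rachford–Rice: g(ψ₁) = Σ zᵢ(Kᵢ−1)/(1+ψ₁(Kᵢ−1)) = 0.
g(0) = ΣzᵢKᵢ − 1 = 0.297 and g(1) = 1 − Σzᵢ/Kᵢ = -0.421, so a root lies in (0, 1).
Newton iteration, ψ₁⁰ = 0.33:
  ψ₁ = 0.330: g = 0.1109, g' = -0.523 → ψ₁ = 0.542
  ψ₁ = 0.542: g = -0.0043, g' = -0.583 → ψ₁ = 0.535
Converged at ψ₁ = 0.535.
Drum-1 compositions:
  A: x = 0.097, y = 0.237
  B: x = 0.386, y = 0.598
  C: x = 0.517, y = 0.165
Drum-2 feed = drum-1 vapor: z₂ = (0.2369, 0.5977, 0.1654).
Drum 2:
Let ψ₂ = V/F and solve Σ zᵢ(Kᵢ−1)/(1+ψ₂(Kᵢ−1)) = 0.
Feasibility: ΣzᵢKᵢ = 1.055, Σzᵢ/Kᵢ = 1.465 — both > 1, two phases present.
Newton–Raphson from ψ₂ = 0.45:
  ψ₂ = 0.450: g = -0.0504, g' = -0.300 → ψ₂ = 0.282
  ψ₂ = 0.282: g = -0.0058, g' = -0.238 → ψ₂ = 0.258
  ψ₂ = 0.258: g = -0.0001, g' = -0.233 → ψ₂ = 0.257
Converged at ψ₂ = 0.257.
  A: x = 0.203, y = 0.335
  B: x = 0.590, y = 0.620
  C: x = 0.207, y = 0.046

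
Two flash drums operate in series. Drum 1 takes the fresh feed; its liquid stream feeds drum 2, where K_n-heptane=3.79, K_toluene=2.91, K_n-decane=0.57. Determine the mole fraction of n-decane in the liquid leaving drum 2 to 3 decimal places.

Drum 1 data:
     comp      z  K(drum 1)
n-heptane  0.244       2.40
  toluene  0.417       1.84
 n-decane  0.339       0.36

x_n-decane (drum 2) = 0.833

Drum 1:
Material balance + equilibrium reduce to Σ zᵢ(Kᵢ−1)/(1+ψ₁(Kᵢ−1)) = 0.
g(0) = ΣzᵢKᵢ − 1 = 0.475 and g(1) = 1 − Σzᵢ/Kᵢ = -0.270, so a root lies in (0, 1).
Newton iteration, ψ₁⁰ = 0.5:
  ψ₁ = 0.500: g = 0.1286, g' = -0.612 → ψ₁ = 0.710
  ψ₁ = 0.710: g = -0.0070, g' = -0.702 → ψ₁ = 0.700
Converged at ψ₁ = 0.700.
Drum-1 compositions:
  n-heptane: x = 0.123, y = 0.296
  toluene: x = 0.263, y = 0.483
  n-decane: x = 0.614, y = 0.221
Drum-2 feed = drum-1 liquid: z₂ = (0.1232, 0.2626, 0.6142).
Drum 2:
Newton–Raphson from ψ₂ = 0.44:
  ψ₂ = 0.440: g = 0.1011, g' = -0.649 → ψ₂ = 0.596
  ψ₂ = 0.596: g = 0.0086, g' = -0.550 → ψ₂ = 0.612
Converged at ψ₂ = 0.612.
  n-heptane: x = 0.046, y = 0.173
  toluene: x = 0.121, y = 0.352
  n-decane: x = 0.833, y = 0.475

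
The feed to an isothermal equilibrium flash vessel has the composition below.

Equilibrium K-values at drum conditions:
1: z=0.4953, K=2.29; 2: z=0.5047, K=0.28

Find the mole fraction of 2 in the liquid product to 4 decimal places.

x_2 = 0.6418

Rachford–Rice: g(β) = Σ zᵢ(Kᵢ−1)/(1+β(Kᵢ−1)) = 0.
Check two-phase: ΣzᵢKᵢ = 1.2756 > 1 and Σzᵢ/Kᵢ = 2.0188 > 1, so g(0) = 0.2756 > 0 and g(1) = -1.0188 < 0.
Binary case is linear: z₁(K₁−1)(1+β(K₂−1)) + z₂(K₂−1)(1+β(K₁−1)) = 0
⇒ β = [z₁(K₁−1)+z₂(K₂−1)] / [−(K₁−1)(K₂−1)] = 0.27555/0.92880 = 0.2967
Compositions from xᵢ = zᵢ/(1+β(Kᵢ−1)), yᵢ = Kᵢxᵢ:
  1: x = 0.3582, y = 0.8203
  2: x = 0.6418, y = 0.1797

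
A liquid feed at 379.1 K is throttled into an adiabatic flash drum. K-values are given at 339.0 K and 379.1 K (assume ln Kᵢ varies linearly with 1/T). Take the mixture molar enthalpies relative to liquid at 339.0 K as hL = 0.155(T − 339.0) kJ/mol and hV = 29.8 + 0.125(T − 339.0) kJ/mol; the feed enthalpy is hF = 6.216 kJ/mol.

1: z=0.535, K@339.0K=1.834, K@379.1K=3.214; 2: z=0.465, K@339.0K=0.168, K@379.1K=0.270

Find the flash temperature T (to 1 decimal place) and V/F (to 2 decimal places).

Adiabatic flash: solve Rachford–Rice at each trial T, then check hF = ψ·hV(T) + (1−ψ)·hL(T).
  T = 339.0 K: K = (1.834, 0.168), RR gives ψ = 0.085, H_out = 2.547 kJ/mol
  T = 379.1 K: K = (3.214, 0.270), RR gives ψ = 0.523, H_out = 21.167 kJ/mol
  T = 359.1 K: K = (2.468, 0.216), RR gives ψ = 0.366, H_out = 13.789 kJ/mol
  T = 349.1 K: K = (2.138, 0.191), RR gives ψ = 0.253, H_out = 9.028 kJ/mol
  T = 344.1 K: K = (1.984, 0.180), RR gives ψ = 0.180, H_out = 6.113 kJ/mol
  T = 346.6 K: K = (2.060, 0.185), RR gives ψ = 0.218, H_out = 7.629 kJ/mol
  T = 345.4 K: K = (2.023, 0.183), RR gives ψ = 0.200, H_out = 6.917 kJ/mol
Linear interpolation between T = 344.1 (H_out = 6.113) and T = 345.4 (H_out = 6.917) on hF = 6.216 gives T ≈ 344.3 K, at which ψ = 0.18.

T = 344.3 K, V/F = 0.18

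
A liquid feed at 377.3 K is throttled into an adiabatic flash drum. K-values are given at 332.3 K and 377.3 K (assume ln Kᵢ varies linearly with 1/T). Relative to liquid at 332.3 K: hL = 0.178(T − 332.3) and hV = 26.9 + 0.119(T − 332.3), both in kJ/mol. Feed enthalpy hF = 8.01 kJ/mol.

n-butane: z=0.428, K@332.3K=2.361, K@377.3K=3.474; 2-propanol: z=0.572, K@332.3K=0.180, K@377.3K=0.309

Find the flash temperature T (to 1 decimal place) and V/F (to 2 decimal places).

T = 346.6 K, V/F = 0.21

Adiabatic flash: solve Rachford–Rice at each trial T, then check hF = ψ·hV(T) + (1−ψ)·hL(T).
  T = 332.3 K: K = (2.361, 0.180), RR gives ψ = 0.102, H_out = 2.735 kJ/mol
  T = 377.3 K: K = (3.474, 0.309), RR gives ψ = 0.388, H_out = 17.422 kJ/mol
  T = 354.8 K: K = (2.899, 0.240), RR gives ψ = 0.262, H_out = 10.703 kJ/mol
  T = 343.6 K: K = (2.626, 0.209), RR gives ψ = 0.189, H_out = 6.978 kJ/mol
  T = 349.2 K: K = (2.762, 0.224), RR gives ψ = 0.227, H_out = 8.886 kJ/mol
  T = 346.4 K: K = (2.694, 0.216), RR gives ψ = 0.209, H_out = 7.945 kJ/mol
  T = 347.8 K: K = (2.728, 0.220), RR gives ψ = 0.218, H_out = 8.419 kJ/mol
Linear interpolation between T = 346.4 (H_out = 7.945) and T = 347.8 (H_out = 8.419) on hF = 8.01 gives T ≈ 346.6 K, at which ψ = 0.21.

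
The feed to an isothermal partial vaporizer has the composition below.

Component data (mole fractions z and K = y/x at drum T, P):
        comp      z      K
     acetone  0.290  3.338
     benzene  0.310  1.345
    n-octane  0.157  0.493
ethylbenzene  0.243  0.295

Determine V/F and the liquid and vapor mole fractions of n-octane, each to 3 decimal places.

V/F = 0.545, x_n-octane = 0.217, y_n-octane = 0.107

Rachford–Rice: g(V/F) = Σ zᵢ(Kᵢ−1)/(1+V/F(Kᵢ−1)) = 0.
Feasibility: ΣzᵢKᵢ = 1.534, Σzᵢ/Kᵢ = 1.460 — both > 1, two phases present.
Iterate (Newton) starting at V/F = 0.35:
  V/F = 0.350: g = 0.1441, g' = -0.781 → V/F = 0.534
  V/F = 0.534: g = 0.0076, g' = -0.726 → V/F = 0.545
Converged at V/F = 0.545.
Compositions from xᵢ = zᵢ/(1+V/F(Kᵢ−1)), yᵢ = Kᵢxᵢ:
  acetone: x = 0.128, y = 0.426
  benzene: x = 0.261, y = 0.351
  n-octane: x = 0.217, y = 0.107
  ethylbenzene: x = 0.395, y = 0.116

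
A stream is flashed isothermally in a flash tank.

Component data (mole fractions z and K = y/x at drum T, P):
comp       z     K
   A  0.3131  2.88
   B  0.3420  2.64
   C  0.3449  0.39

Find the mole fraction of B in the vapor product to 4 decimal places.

Material balance + equilibrium reduce to Σ zᵢ(Kᵢ−1)/(1+ψ(Kᵢ−1)) = 0.
Check two-phase: ΣzᵢKᵢ = 1.9391 > 1 and Σzᵢ/Kᵢ = 1.1226 > 1, so g(0) = 0.9391 > 0 and g(1) = -0.1226 < 0.
Iterate (Newton) starting at ψ = 0.5:
  ψ = 0.5000: g = 0.30887, g' = -0.8374 → ψ = 0.8688
  ψ = 0.8688: g = 0.00720, g' = -0.8970 → ψ = 0.8769
  ψ = 0.8769: g = -0.00003, g' = -0.9058 → ψ = 0.8768
Converged at ψ = 0.8768.
Compositions from xᵢ = zᵢ/(1+ψ(Kᵢ−1)), yᵢ = Kᵢxᵢ:
  A: x = 0.1182, y = 0.3405
  B: x = 0.1403, y = 0.3703
  C: x = 0.7415, y = 0.2892

y_B = 0.3703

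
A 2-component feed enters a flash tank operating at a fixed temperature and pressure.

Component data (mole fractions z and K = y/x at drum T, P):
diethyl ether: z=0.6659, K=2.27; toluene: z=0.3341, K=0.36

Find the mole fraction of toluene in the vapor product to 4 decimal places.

Binary case is linear: z₁(K₁−1)(1+V/F(K₂−1)) + z₂(K₂−1)(1+V/F(K₁−1)) = 0
⇒ V/F = [z₁(K₁−1)+z₂(K₂−1)] / [−(K₁−1)(K₂−1)] = 0.63187/0.81280 = 0.7774
Compositions from xᵢ = zᵢ/(1+V/F(Kᵢ−1)), yᵢ = Kᵢxᵢ:
  diethyl ether: x = 0.3351, y = 0.7606
  toluene: x = 0.6649, y = 0.2394

y_toluene = 0.2394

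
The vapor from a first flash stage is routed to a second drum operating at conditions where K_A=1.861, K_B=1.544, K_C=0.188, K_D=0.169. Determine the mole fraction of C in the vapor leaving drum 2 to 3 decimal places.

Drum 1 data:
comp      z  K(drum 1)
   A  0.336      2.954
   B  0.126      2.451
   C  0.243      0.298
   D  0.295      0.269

Drum 1:
Newton–Raphson from ψ₁ = 0.5:
  ψ₁ = 0.500: g = -0.1647, g' = -1.093 → ψ₁ = 0.349
  ψ₁ = 0.349: g = -0.0041, g' = -1.064 → ψ₁ = 0.345
Converged at ψ₁ = 0.345.
Drum-1 compositions:
  A: x = 0.201, y = 0.593
  B: x = 0.084, y = 0.206
  C: x = 0.321, y = 0.096
  D: x = 0.395, y = 0.106
Drum-2 feed = drum-1 vapor: z₂ = (0.5925, 0.2057, 0.0956, 0.1062).
Drum 2:
Material balance + equilibrium reduce to Σ zᵢ(Kᵢ−1)/(1+ψ₂(Kᵢ−1)) = 0.
Feasibility: ΣzᵢKᵢ = 1.456, Σzᵢ/Kᵢ = 1.588 — both > 1, two phases present.
Newton iteration, ψ₂⁰ = 0.5:
  ψ₂ = 0.500: g = 0.1630, g' = -0.646 → ψ₂ = 0.752
  ψ₂ = 0.752: g = -0.0460, g' = -1.131 → ψ₂ = 0.712
  ψ₂ = 0.712: g = -0.0029, g' = -0.994 → ψ₂ = 0.709
Converged at ψ₂ = 0.709.
  A: x = 0.368, y = 0.685
  B: x = 0.148, y = 0.229
  C: x = 0.225, y = 0.042
  D: x = 0.258, y = 0.044

y_C (drum 2) = 0.042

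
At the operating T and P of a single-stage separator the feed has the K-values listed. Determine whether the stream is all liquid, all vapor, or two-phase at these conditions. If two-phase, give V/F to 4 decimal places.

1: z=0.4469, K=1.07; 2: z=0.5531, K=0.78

all liquid

ΣzᵢKᵢ = 0.9096; Σzᵢ/Kᵢ = 1.1268.
Since ΣzᵢKᵢ < 1 the mixture is below its bubble point — single liquid phase.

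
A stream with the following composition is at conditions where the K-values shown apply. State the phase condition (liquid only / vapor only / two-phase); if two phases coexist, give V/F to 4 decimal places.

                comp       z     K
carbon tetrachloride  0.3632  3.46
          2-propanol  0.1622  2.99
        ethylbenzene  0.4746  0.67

ΣzᵢKᵢ = 2.0596; Σzᵢ/Kᵢ = 0.8676.
Since Σzᵢ/Kᵢ < 1 the mixture is above its dew point — single vapor phase.

vapor only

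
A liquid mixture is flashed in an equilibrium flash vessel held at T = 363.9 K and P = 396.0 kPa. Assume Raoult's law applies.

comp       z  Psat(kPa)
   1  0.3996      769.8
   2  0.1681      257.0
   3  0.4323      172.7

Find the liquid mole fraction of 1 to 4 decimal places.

x_1 = 0.3489

Raoult's law: Kᵢ = Pᵢˢᵃᵗ/P = Pᵢˢᵃᵗ/396.0.
  K_1 = 769.8/396.0 = 1.943939, K_2 = 257.0/396.0 = 0.648990, K_3 = 172.7/396.0 = 0.436111
Material balance + equilibrium reduce to Σ zᵢ(Kᵢ−1)/(1+V/F(Kᵢ−1)) = 0.
Feasibility: ΣzᵢKᵢ = 1.0744, Σzᵢ/Kᵢ = 1.4558 — both > 1, two phases present.
Newton iteration, V/F⁰ = 0.5:
  V/F = 0.5000: g = -0.15480, g' = -0.4614 → V/F = 0.1645
  V/F = 0.1645: g = -0.00482, g' = -0.4571 → V/F = 0.1540
Converged at V/F = 0.1540.
Compositions from xᵢ = zᵢ/(1+V/F(Kᵢ−1)), yᵢ = Kᵢxᵢ:
  1: x = 0.3489, y = 0.6782
  2: x = 0.1777, y = 0.1153
  3: x = 0.4734, y = 0.2065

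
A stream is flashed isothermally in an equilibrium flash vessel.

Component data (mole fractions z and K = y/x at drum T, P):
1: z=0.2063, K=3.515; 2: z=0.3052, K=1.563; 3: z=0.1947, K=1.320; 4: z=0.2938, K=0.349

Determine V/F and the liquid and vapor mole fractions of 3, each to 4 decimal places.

Rachford–Rice: g(V/F) = Σ zᵢ(Kᵢ−1)/(1+V/F(Kᵢ−1)) = 0.
g(0) = ΣzᵢKᵢ − 1 = 0.5617 and g(1) = 1 − Σzᵢ/Kᵢ = -0.2433, so a root lies in (0, 1).
Newton–Raphson from V/F = 0.58:
  V/F = 0.5800: g = 0.08581, g' = -0.6064 → V/F = 0.7215
  V/F = 0.7215: g = -0.00352, g' = -0.6696 → V/F = 0.7162
Converged at V/F = 0.7162.
Compositions from xᵢ = zᵢ/(1+V/F(Kᵢ−1)), yᵢ = Kᵢxᵢ:
  1: x = 0.0736, y = 0.2589
  2: x = 0.2175, y = 0.3399
  3: x = 0.1584, y = 0.2091
  4: x = 0.5505, y = 0.1921

V/F = 0.7162, x_3 = 0.1584, y_3 = 0.2091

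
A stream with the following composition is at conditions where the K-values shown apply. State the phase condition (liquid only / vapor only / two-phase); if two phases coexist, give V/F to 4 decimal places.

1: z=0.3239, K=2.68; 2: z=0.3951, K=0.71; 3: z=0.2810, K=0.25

two-phase, V/F = 0.2504

ΣzᵢKᵢ = 1.2188; Σzᵢ/Kᵢ = 1.8013.
Both exceed 1, so a two-phase solution exists.
Newton–Raphson from ψ = 0.5:
  ψ = 0.5000: g = -0.17548, g' = -0.7201 → ψ = 0.2563
  ψ = 0.2563: g = -0.00433, g' = -0.7277 → ψ = 0.2504
Converged at ψ = 0.2504.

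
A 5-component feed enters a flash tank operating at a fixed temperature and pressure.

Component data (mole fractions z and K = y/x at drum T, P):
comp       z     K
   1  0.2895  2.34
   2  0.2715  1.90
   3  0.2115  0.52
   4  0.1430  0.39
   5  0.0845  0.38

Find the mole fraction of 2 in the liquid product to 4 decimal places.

Rachford–Rice: g(ψ) = Σ zᵢ(Kᵢ−1)/(1+ψ(Kᵢ−1)) = 0.
g(0) = ΣzᵢKᵢ − 1 = 0.3911 and g(1) = 1 − Σzᵢ/Kᵢ = -0.2624, so a root lies in (0, 1).
Iterate (Newton) starting at ψ = 0.5:
  ψ = 0.5000: g = 0.06579, g' = -0.5537 → ψ = 0.6188
  ψ = 0.6188: g = -0.00052, g' = -0.5675 → ψ = 0.6179
Converged at ψ = 0.6179.
Compositions from xᵢ = zᵢ/(1+ψ(Kᵢ−1)), yᵢ = Kᵢxᵢ:
  1: x = 0.1584, y = 0.3706
  2: x = 0.1745, y = 0.3315
  3: x = 0.3007, y = 0.1564
  4: x = 0.2295, y = 0.0895
  5: x = 0.1370, y = 0.0520

x_2 = 0.1745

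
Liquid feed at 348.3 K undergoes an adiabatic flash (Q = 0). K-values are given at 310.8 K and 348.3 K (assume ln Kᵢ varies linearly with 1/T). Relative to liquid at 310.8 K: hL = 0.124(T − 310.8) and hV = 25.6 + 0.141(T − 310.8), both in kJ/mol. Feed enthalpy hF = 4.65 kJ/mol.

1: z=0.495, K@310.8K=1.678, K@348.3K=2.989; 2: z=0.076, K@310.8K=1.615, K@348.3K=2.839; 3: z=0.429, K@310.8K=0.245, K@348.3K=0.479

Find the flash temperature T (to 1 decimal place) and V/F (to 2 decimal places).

T = 312.7 K, V/F = 0.17

Adiabatic flash: solve Rachford–Rice at each trial T, then check hF = ψ·hV(T) + (1−ψ)·hL(T).
  T = 310.8 K: K = (1.678, 1.615, 0.245), RR gives ψ = 0.116, H_out = 2.959 kJ/mol
  T = 348.3 K: K = (2.989, 2.839, 0.479), RR gives ψ = 0.878, H_out = 27.687 kJ/mol
  T = 329.6 K: K = (2.278, 2.178, 0.349), RR gives ψ = 0.539, H_out = 16.289 kJ/mol
  T = 320.2 K: K = (1.964, 1.884, 0.294), RR gives ψ = 0.359, H_out = 10.410 kJ/mol
  T = 315.5 K: K = (1.818, 1.746, 0.269), RR gives ψ = 0.250, H_out = 7.001 kJ/mol
  T = 313.1 K: K = (1.745, 1.678, 0.256), RR gives ψ = 0.185, H_out = 5.039 kJ/mol
Linear interpolation between T = 310.8 (H_out = 2.959) and T = 313.1 (H_out = 5.039) on hF = 4.65 gives T ≈ 312.7 K, at which ψ = 0.17.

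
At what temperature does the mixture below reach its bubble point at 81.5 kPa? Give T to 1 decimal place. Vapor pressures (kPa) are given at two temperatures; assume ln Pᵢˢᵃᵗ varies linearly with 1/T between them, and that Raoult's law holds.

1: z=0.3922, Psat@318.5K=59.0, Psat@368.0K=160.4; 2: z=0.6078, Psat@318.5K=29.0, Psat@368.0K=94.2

Bubble-point temperature: ΣzᵢPᵢˢᵃᵗ(T) = P. Interpolate ln Pᵢˢᵃᵗ = aᵢ + bᵢ/T.
  T = 318.5 K: ΣzᵢPᵢˢᵃᵗ = 40.77 kPa
  T = 368.0 K: ΣzᵢPᵢˢᵃᵗ = 120.16 kPa
  T = 343.2 K: ΣzᵢPᵢˢᵃᵗ = 72.62 kPa
  T = 355.6 K: ΣzᵢPᵢˢᵃᵗ = 94.22 kPa
  T = 349.4 K: ΣzᵢPᵢˢᵃᵗ = 82.91 kPa
  T = 346.3 K: ΣzᵢPᵢˢᵃᵗ = 77.64 kPa
  T = 347.9 K: ΣzᵢPᵢˢᵃᵗ = 80.32 kPa
Interpolating between 347.9 K and 349.4 K gives T ≈ 348.6 K.

T = 348.6 K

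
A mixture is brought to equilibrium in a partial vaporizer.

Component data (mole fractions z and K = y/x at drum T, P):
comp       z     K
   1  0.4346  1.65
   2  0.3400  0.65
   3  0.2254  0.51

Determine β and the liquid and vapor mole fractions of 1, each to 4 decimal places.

β = 0.1984, x_1 = 0.3850, y_1 = 0.6352

Iterate (Newton) starting at β = 0.5:
  β = 0.5000: g = -0.07733, g' = -0.2607 → β = 0.2034
  β = 0.2034: g = -0.00129, g' = -0.2583 → β = 0.1984
Converged at β = 0.1984.
Compositions from xᵢ = zᵢ/(1+β(Kᵢ−1)), yᵢ = Kᵢxᵢ:
  1: x = 0.3850, y = 0.6352
  2: x = 0.3654, y = 0.2375
  3: x = 0.2497, y = 0.1273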